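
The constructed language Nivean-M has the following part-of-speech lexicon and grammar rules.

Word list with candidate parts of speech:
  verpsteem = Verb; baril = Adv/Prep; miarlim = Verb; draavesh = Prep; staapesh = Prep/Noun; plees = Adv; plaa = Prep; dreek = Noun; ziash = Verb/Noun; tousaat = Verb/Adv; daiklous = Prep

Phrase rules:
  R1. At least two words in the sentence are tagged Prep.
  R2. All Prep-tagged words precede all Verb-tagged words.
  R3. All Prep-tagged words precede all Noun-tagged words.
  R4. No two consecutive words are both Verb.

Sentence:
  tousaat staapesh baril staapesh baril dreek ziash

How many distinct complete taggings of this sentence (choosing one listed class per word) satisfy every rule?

Candidates per position — 1:tousaat {Verb,Adv}; 2:staapesh {Prep,Noun}; 3:baril {Adv,Prep}; 4:staapesh {Prep,Noun}; 5:baril {Adv,Prep}; 6:dreek {Noun}; 7:ziash {Verb,Noun}.
There are 64 candidate sequences in total.
Checking each against the rules leaves 10 sequences.
Count = 10.

10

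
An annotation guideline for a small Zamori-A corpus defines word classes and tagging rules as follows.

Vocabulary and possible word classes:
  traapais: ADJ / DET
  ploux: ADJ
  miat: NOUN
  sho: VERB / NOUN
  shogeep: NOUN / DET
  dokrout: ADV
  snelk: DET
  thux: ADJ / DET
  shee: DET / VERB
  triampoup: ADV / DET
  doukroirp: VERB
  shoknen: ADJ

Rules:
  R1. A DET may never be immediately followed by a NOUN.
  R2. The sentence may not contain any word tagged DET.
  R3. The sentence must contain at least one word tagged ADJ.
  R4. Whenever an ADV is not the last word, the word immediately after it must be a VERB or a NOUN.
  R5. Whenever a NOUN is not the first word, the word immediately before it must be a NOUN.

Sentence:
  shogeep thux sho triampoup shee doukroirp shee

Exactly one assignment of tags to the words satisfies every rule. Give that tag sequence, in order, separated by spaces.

NOUN ADJ VERB ADV VERB VERB VERB

Candidates per position — 1:shogeep {NOUN,DET}; 2:thux {ADJ,DET}; 3:sho {VERB,NOUN}; 4:triampoup {ADV,DET}; 5:shee {DET,VERB}; 6:doukroirp {VERB}; 7:shee {DET,VERB}.
At position 1, choosing DET makes rule 2 impossible to satisfy; hence NOUN.
At position 2, choosing DET makes rule 2 impossible to satisfy; hence ADJ.
At position 3, choosing NOUN makes rule 5 impossible to satisfy; hence VERB.
At position 4, choosing DET makes rule 2 impossible to satisfy; hence ADV.
At position 5, choosing DET makes rule 2 impossible to satisfy; hence VERB.
At position 7, choosing DET makes rule 2 impossible to satisfy; hence VERB.
The only consistent sequence is: NOUN ADJ VERB ADV VERB VERB VERB.
Check: rule 1 satisfied; rule 2 satisfied; rule 3 satisfied; rule 4 satisfied; rule 5 satisfied.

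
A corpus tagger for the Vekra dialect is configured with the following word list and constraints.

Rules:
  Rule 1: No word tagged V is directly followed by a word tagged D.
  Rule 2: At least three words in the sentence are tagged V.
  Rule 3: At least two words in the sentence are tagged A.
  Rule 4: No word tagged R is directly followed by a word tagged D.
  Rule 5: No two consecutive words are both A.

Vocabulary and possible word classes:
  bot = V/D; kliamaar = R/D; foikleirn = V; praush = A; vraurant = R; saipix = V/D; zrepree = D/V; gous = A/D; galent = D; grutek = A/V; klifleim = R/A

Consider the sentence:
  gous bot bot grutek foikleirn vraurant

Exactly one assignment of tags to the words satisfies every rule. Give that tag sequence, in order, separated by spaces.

Candidates per position — 1:gous {A,D}; 2:bot {V,D}; 3:bot {V,D}; 4:grutek {A,V}; 5:foikleirn {V}; 6:vraurant {R}.
Position 1: tagging it D would leave rule 3 unsatisfiable, so it must be A.
Position 4: tagging it V would leave rule 3 unsatisfiable, so it must be A.
Position 2: tagging it D would leave rule 2 unsatisfiable, so it must be V.
Position 3: tagging it D would leave rule 1 unsatisfiable, so it must be V.
The only consistent sequence is: A V V A V R.
Rule-by-rule: rule 1 ok; rule 2 ok; rule 3 ok; rule 4 ok; rule 5 ok.

A V V A V R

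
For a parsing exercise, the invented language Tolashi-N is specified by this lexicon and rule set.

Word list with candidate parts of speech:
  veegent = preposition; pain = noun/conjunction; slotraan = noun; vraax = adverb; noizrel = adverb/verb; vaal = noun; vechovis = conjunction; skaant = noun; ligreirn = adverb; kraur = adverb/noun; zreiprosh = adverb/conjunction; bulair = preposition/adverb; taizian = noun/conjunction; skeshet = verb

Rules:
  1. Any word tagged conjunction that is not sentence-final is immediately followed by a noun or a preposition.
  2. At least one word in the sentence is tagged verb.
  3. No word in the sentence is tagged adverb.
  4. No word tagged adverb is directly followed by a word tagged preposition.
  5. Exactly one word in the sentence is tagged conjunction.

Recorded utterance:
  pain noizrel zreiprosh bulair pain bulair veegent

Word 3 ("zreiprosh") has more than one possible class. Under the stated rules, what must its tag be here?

Candidates per position — 1:pain {noun,conjunction}; 2:noizrel {adverb,verb}; 3:zreiprosh {adverb,conjunction}; 4:bulair {preposition,adverb}; 5:pain {noun,conjunction}; 6:bulair {preposition,adverb}; 7:veegent {preposition}.
If word 1 were conjunction, no tagging could satisfy rule 1; so word 1 is noun.
If word 2 were adverb, no tagging could satisfy rule 2; so word 2 is verb.
If word 3 were adverb, no tagging could satisfy rule 3; so word 3 is conjunction.
If word 4 were adverb, no tagging could satisfy rule 1; so word 4 is preposition.
If word 5 were conjunction, no tagging could satisfy rule 5; so word 5 is noun.
If word 6 were adverb, no tagging could satisfy rule 3; so word 6 is preposition.
The unique satisfying tagging is: noun verb conjunction preposition noun preposition preposition.
Verifying each rule — rule 1 ✓; rule 2 ✓; rule 3 ✓; rule 4 ✓; rule 5 ✓.

conjunction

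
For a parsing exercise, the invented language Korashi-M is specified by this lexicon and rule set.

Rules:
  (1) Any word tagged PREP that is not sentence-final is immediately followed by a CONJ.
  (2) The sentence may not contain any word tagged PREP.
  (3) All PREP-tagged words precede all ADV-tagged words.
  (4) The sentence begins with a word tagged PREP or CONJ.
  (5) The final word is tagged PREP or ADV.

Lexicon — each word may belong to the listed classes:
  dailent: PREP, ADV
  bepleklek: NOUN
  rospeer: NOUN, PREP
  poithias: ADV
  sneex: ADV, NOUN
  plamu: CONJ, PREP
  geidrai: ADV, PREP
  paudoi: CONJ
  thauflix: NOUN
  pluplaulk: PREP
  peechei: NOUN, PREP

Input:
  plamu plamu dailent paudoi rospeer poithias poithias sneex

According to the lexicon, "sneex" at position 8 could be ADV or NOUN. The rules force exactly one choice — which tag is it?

ADV

Candidates per position — 1:plamu {CONJ,PREP}; 2:plamu {CONJ,PREP}; 3:dailent {PREP,ADV}; 4:paudoi {CONJ}; 5:rospeer {NOUN,PREP}; 6:poithias {ADV}; 7:poithias {ADV}; 8:sneex {ADV,NOUN}.
If word 1 were PREP, no tagging could satisfy rule 2; so word 1 is CONJ.
If word 2 were PREP, no tagging could satisfy rule 1; so word 2 is CONJ.
If word 3 were PREP, no tagging could satisfy rule 2; so word 3 is ADV.
If word 5 were PREP, no tagging could satisfy rule 1; so word 5 is NOUN.
If word 8 were NOUN, no tagging could satisfy rule 5; so word 8 is ADV.
That leaves exactly one tagging: CONJ CONJ ADV CONJ NOUN ADV ADV ADV.
Verifying each rule — rule 1 holds; rule 2 holds; rule 3 holds; rule 4 holds; rule 5 holds.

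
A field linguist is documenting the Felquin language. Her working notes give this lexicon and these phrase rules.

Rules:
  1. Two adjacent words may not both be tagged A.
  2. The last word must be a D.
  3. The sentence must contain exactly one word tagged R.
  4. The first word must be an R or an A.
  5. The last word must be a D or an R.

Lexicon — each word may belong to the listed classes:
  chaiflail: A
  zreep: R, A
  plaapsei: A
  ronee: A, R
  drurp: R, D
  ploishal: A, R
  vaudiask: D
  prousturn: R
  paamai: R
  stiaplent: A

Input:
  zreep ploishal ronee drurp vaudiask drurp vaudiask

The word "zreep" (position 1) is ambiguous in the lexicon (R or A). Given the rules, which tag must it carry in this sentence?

Candidates per position — 1:zreep {R,A}; 2:ploishal {A,R}; 3:ronee {A,R}; 4:drurp {R,D}; 5:vaudiask {D}; 6:drurp {R,D}; 7:vaudiask {D}.
Position 1: the remaining choice is settled jointly with positions 2, 3, 4, 6 — only A at position 1 is part of a tagging that satisfies every rule.
That leaves exactly one tagging: A R A D D D D.
Check: rule 1 holds; rule 2 holds; rule 3 holds; rule 4 holds; rule 5 holds.

A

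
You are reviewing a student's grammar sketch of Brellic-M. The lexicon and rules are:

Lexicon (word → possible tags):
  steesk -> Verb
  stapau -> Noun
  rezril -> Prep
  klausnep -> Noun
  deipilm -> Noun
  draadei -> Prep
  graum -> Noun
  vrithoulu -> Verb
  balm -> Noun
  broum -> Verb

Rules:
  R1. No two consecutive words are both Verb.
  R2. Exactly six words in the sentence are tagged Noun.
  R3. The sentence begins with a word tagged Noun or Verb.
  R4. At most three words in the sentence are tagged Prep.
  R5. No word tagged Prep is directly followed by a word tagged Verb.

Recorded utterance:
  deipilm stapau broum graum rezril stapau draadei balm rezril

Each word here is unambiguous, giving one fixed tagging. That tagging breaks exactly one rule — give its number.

Fixed tagging: Noun Noun Verb Noun Prep Noun Prep Noun Prep.
Rule check: R1 ✓, R2 ✗, R3 ✓, R4 ✓, R5 ✓.
Only rule 2 fails.

2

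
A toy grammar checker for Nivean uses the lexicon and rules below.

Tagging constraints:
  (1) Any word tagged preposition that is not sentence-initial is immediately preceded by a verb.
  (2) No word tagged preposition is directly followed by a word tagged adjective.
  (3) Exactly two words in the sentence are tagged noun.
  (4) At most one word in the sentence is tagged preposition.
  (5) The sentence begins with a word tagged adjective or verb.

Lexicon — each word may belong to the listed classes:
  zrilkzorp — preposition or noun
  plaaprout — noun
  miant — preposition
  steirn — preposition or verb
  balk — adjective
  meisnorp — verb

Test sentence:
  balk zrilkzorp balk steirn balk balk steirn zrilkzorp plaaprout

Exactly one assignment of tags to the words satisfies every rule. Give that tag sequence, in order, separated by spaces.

adjective noun adjective verb adjective adjective verb preposition noun

Candidates per position — 1:balk {adjective}; 2:zrilkzorp {preposition,noun}; 3:balk {adjective}; 4:steirn {preposition,verb}; 5:balk {adjective}; 6:balk {adjective}; 7:steirn {preposition,verb}; 8:zrilkzorp {preposition,noun}; 9:plaaprout {noun}.
At position 2, choosing preposition makes rule 1 impossible to satisfy; hence noun.
At position 4, choosing preposition makes rule 1 impossible to satisfy; hence verb.
At position 7, choosing preposition makes rule 1 impossible to satisfy; hence verb.
At position 8, choosing noun makes rule 3 impossible to satisfy; hence preposition.
The unique satisfying tagging is: adjective noun adjective verb adjective adjective verb preposition noun.
Verifying each rule — rule 1 ok; rule 2 ok; rule 3 ok; rule 4 ok; rule 5 ok.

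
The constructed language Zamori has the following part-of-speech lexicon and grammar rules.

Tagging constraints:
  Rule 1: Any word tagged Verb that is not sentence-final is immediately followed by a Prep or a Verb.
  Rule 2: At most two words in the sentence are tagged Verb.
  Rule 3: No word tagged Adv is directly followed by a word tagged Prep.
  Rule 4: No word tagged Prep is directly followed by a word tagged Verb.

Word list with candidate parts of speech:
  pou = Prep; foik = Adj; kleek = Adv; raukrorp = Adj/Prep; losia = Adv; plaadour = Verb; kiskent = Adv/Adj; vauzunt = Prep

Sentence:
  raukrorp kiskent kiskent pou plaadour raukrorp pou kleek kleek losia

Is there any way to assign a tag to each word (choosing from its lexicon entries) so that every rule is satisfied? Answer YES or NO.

Candidates per position — 1:raukrorp {Adj,Prep}; 2:kiskent {Adv,Adj}; 3:kiskent {Adv,Adj}; 4:pou {Prep}; 5:plaadour {Verb}; 6:raukrorp {Adj,Prep}; 7:pou {Prep}; 8:kleek {Adv}; 9:kleek {Adv}; 10:losia {Adv}.
Rule 4 cannot be satisfied by any choice of tags from the lexicon.
So there is no consistent tagging.

NO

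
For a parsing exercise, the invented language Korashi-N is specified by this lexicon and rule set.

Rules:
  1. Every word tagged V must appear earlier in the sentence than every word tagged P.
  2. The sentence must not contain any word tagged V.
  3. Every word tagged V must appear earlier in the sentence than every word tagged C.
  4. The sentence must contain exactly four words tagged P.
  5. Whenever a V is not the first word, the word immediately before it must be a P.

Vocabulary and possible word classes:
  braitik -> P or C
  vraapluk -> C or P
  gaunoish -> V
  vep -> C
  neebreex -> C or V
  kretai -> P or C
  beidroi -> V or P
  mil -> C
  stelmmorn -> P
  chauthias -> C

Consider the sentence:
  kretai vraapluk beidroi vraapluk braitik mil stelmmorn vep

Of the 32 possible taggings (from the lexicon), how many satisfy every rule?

Candidates per position — 1:kretai {P,C}; 2:vraapluk {C,P}; 3:beidroi {V,P}; 4:vraapluk {C,P}; 5:braitik {P,C}; 6:mil {C}; 7:stelmmorn {P}; 8:vep {C}.
There are 32 candidate sequences in total.
Checking each against the rules leaves 6 sequences.
Count = 6.

6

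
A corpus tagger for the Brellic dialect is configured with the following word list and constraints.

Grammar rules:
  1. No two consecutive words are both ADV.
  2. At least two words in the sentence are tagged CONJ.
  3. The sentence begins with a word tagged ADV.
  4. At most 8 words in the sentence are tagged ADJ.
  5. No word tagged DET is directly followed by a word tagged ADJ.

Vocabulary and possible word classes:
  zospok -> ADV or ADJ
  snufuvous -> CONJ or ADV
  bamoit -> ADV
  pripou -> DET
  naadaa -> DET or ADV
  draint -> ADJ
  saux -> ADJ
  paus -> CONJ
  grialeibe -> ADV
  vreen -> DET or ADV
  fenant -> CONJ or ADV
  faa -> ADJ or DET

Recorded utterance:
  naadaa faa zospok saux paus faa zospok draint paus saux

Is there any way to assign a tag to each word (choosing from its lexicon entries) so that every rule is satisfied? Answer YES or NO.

Candidates per position — 1:naadaa {DET,ADV}; 2:faa {ADJ,DET}; 3:zospok {ADV,ADJ}; 4:saux {ADJ}; 5:paus {CONJ}; 6:faa {ADJ,DET}; 7:zospok {ADV,ADJ}; 8:draint {ADJ}; 9:paus {CONJ}; 10:saux {ADJ}.
One satisfying assignment: ADV ADJ ADJ ADJ CONJ ADJ ADV ADJ CONJ ADJ.
Check: rule 1 holds; rule 2 holds; rule 3 holds; rule 4 holds; rule 5 holds.

YES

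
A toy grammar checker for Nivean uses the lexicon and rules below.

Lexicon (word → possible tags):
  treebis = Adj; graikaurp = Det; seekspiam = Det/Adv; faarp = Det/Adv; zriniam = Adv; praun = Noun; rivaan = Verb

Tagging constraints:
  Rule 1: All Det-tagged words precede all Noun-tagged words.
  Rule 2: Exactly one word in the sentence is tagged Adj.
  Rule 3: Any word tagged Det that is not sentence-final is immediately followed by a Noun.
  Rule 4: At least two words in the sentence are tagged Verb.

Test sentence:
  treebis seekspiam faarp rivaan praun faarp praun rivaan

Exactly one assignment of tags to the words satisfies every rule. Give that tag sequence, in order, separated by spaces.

Candidates per position — 1:treebis {Adj}; 2:seekspiam {Det,Adv}; 3:faarp {Det,Adv}; 4:rivaan {Verb}; 5:praun {Noun}; 6:faarp {Det,Adv}; 7:praun {Noun}; 8:rivaan {Verb}.
At position 2, choosing Det makes rule 3 impossible to satisfy; hence Adv.
At position 3, choosing Det makes rule 3 impossible to satisfy; hence Adv.
At position 6, choosing Det makes rule 1 impossible to satisfy; hence Adv.
The unique satisfying tagging is: Adj Adv Adv Verb Noun Adv Noun Verb.
Rule-by-rule: rule 1 satisfied; rule 2 satisfied; rule 3 satisfied; rule 4 satisfied.

Adj Adv Adv Verb Noun Adv Noun Verb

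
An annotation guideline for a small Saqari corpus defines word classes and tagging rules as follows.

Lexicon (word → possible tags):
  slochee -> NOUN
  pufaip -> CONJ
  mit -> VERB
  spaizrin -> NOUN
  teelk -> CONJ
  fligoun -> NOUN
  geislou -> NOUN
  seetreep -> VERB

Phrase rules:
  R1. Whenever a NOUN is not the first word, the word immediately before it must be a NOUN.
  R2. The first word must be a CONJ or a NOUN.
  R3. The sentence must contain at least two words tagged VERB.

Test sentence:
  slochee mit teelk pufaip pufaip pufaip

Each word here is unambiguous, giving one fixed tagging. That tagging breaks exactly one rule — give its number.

3

Fixed tagging: NOUN VERB CONJ CONJ CONJ CONJ.
Checking each rule: R1 ✓, R2 ✓, R3 ✗.
Only rule 3 fails.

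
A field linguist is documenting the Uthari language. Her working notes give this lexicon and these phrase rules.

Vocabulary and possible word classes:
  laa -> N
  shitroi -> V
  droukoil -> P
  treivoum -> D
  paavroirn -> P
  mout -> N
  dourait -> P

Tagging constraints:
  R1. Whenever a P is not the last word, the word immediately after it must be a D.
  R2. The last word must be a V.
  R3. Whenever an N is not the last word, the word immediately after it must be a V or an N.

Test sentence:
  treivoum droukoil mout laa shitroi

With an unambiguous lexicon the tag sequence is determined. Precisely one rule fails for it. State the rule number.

Fixed tagging: D P N N V.
Checking each rule: R1 fails, R2 ok, R3 ok.
Only rule 1 fails.

1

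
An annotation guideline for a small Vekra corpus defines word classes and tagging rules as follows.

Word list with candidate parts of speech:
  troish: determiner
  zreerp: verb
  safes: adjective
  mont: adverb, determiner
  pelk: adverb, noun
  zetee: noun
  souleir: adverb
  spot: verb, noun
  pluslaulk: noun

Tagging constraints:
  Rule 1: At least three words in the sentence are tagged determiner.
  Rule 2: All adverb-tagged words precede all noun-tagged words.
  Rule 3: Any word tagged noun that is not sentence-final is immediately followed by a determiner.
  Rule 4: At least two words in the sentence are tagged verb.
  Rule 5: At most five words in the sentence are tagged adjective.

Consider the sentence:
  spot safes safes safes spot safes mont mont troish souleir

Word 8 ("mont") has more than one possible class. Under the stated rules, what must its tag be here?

determiner

Candidates per position — 1:spot {verb,noun}; 2:safes {adjective}; 3:safes {adjective}; 4:safes {adjective}; 5:spot {verb,noun}; 6:safes {adjective}; 7:mont {adverb,determiner}; 8:mont {adverb,determiner}; 9:troish {determiner}; 10:souleir {adverb}.
Position 1: tagging it noun would leave rule 2 unsatisfiable, so it must be verb.
Position 5: tagging it noun would leave rule 2 unsatisfiable, so it must be verb.
Position 7: tagging it adverb would leave rule 1 unsatisfiable, so it must be determiner.
Position 8: tagging it adverb would leave rule 1 unsatisfiable, so it must be determiner.
The unique satisfying tagging is: verb adjective adjective adjective verb adjective determiner determiner determiner adverb.
Check: rule 1 satisfied; rule 2 satisfied; rule 3 satisfied; rule 4 satisfied; rule 5 satisfied.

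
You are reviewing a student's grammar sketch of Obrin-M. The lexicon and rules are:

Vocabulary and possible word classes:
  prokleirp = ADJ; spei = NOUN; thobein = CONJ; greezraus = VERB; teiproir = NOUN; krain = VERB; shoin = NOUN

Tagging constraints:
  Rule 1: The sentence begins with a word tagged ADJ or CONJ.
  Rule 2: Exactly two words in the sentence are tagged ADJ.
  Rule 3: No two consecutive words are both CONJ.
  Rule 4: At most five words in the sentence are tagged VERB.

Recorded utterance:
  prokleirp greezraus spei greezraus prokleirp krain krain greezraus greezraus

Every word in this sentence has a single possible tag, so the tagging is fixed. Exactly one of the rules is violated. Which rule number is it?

4

Fixed tagging: ADJ VERB NOUN VERB ADJ VERB VERB VERB VERB.
Applying the rules: R1 ✓, R2 ✓, R3 ✓, R4 ✗.
Only rule 4 fails.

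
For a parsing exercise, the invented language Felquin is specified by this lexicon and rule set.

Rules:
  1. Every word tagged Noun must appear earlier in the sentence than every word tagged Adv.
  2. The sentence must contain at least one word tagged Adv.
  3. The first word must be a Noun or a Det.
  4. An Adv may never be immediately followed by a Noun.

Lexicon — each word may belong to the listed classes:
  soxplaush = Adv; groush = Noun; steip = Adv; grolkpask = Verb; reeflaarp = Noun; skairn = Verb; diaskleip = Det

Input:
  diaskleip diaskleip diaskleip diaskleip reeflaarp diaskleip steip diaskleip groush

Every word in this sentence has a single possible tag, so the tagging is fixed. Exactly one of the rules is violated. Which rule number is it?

Fixed tagging: Det Det Det Det Noun Det Adv Det Noun.
Applying the rules: R1 fails, R2 ok, R3 ok, R4 ok.
Only rule 1 fails.

1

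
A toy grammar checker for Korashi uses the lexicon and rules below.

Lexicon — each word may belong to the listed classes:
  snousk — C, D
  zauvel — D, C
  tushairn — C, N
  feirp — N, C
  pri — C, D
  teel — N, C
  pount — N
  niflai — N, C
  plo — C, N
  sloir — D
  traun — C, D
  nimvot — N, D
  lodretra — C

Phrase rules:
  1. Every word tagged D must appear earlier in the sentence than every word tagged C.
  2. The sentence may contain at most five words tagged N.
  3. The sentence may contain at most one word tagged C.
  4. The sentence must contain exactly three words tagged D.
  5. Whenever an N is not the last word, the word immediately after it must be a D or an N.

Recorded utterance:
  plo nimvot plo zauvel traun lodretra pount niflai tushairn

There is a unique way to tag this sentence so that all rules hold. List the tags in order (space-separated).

Candidates per position — 1:plo {C,N}; 2:nimvot {N,D}; 3:plo {C,N}; 4:zauvel {D,C}; 5:traun {C,D}; 6:lodretra {C}; 7:pount {N}; 8:niflai {N,C}; 9:tushairn {C,N}.
Position 1: tagging it C would leave rule 3 unsatisfiable, so it must be N.
Position 2: tagging it N would leave rule 4 unsatisfiable, so it must be D.
Position 3: tagging it C would leave rule 3 unsatisfiable, so it must be N.
Position 4: tagging it C would leave rule 3 unsatisfiable, so it must be D.
Position 5: tagging it C would leave rule 3 unsatisfiable, so it must be D.
Position 8: tagging it C would leave rule 3 unsatisfiable, so it must be N.
Position 9: tagging it C would leave rule 3 unsatisfiable, so it must be N.
So the tagging must be: N D N D D C N N N.
Check: rule 1 ok; rule 2 ok; rule 3 ok; rule 4 ok; rule 5 ok.

N D N D D C N N N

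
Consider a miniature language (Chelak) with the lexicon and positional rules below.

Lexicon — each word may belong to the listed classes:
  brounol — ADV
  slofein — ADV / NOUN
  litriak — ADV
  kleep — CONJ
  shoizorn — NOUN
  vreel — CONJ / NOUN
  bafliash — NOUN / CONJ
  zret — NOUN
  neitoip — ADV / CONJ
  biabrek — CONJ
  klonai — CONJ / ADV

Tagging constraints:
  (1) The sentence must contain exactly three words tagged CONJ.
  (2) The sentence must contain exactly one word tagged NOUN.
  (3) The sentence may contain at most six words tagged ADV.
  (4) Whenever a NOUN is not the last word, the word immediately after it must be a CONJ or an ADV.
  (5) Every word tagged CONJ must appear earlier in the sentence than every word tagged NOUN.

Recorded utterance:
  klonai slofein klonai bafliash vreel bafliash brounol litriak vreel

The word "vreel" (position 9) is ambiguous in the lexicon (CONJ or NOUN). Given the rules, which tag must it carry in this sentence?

NOUN

Candidates per position — 1:klonai {CONJ,ADV}; 2:slofein {ADV,NOUN}; 3:klonai {CONJ,ADV}; 4:bafliash {NOUN,CONJ}; 5:vreel {CONJ,NOUN}; 6:bafliash {NOUN,CONJ}; 7:brounol {ADV}; 8:litriak {ADV}; 9:vreel {CONJ,NOUN}.
Position 9: the remaining choice is settled jointly with positions 1, 2, 3, 4, 5, 6 — only NOUN at position 9 is part of a tagging that satisfies every rule.
The only consistent sequence is: ADV ADV ADV CONJ CONJ CONJ ADV ADV NOUN.
Verifying each rule — rule 1 holds; rule 2 holds; rule 3 holds; rule 4 holds; rule 5 holds.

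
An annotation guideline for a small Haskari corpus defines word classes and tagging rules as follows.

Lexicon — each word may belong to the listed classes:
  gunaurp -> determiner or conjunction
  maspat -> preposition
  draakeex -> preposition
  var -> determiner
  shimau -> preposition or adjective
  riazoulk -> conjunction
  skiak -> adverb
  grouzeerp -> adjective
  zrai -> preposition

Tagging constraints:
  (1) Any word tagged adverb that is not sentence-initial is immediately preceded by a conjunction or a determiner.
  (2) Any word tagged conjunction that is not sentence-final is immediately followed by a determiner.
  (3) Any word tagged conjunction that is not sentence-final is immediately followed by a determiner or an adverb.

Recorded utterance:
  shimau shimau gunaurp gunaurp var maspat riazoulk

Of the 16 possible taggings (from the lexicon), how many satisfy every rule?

12

Candidates per position — 1:shimau {preposition,adjective}; 2:shimau {preposition,adjective}; 3:gunaurp {determiner,conjunction}; 4:gunaurp {determiner,conjunction}; 5:var {determiner}; 6:maspat {preposition}; 7:riazoulk {conjunction}.
There are 16 candidate sequences in total.
Checking each against the rules leaves 12 sequences.
Count = 12.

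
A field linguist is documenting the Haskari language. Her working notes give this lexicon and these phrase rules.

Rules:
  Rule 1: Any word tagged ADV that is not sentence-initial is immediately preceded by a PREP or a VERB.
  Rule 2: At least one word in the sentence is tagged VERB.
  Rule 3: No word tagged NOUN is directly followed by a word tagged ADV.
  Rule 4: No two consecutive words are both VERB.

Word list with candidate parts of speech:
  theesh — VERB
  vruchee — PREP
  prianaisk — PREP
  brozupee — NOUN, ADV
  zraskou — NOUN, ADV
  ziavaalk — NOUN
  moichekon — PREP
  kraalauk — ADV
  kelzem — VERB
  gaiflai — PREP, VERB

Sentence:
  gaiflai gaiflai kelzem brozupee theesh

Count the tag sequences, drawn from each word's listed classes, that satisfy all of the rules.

Candidates per position — 1:gaiflai {PREP,VERB}; 2:gaiflai {PREP,VERB}; 3:kelzem {VERB}; 4:brozupee {NOUN,ADV}; 5:theesh {VERB}.
There are 8 candidate sequences in total.
The sequences that satisfy every rule: PREP PREP VERB NOUN VERB; PREP PREP VERB ADV VERB; VERB PREP VERB NOUN VERB; VERB PREP VERB ADV VERB.
Count = 4.

4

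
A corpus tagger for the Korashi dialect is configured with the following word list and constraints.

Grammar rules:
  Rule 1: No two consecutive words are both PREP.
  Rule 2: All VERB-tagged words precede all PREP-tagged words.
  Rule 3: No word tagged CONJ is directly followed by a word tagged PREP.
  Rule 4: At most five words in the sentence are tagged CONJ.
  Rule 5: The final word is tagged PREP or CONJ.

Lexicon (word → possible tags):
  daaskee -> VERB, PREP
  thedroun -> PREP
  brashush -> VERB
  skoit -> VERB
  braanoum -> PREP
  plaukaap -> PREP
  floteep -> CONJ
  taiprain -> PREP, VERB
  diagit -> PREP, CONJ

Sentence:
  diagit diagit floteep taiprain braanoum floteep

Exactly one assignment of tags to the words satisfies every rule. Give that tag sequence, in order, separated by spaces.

CONJ CONJ CONJ VERB PREP CONJ

Candidates per position — 1:diagit {PREP,CONJ}; 2:diagit {PREP,CONJ}; 3:floteep {CONJ}; 4:taiprain {PREP,VERB}; 5:braanoum {PREP}; 6:floteep {CONJ}.
Position 4: PREP is ruled out by rule 1; that leaves VERB.
Position 1: PREP is ruled out by rule 2; that leaves CONJ.
Position 2: PREP is ruled out by rule 2; that leaves CONJ.
So the tagging must be: CONJ CONJ CONJ VERB PREP CONJ.
Verifying each rule — rule 1 holds; rule 2 holds; rule 3 holds; rule 4 holds; rule 5 holds.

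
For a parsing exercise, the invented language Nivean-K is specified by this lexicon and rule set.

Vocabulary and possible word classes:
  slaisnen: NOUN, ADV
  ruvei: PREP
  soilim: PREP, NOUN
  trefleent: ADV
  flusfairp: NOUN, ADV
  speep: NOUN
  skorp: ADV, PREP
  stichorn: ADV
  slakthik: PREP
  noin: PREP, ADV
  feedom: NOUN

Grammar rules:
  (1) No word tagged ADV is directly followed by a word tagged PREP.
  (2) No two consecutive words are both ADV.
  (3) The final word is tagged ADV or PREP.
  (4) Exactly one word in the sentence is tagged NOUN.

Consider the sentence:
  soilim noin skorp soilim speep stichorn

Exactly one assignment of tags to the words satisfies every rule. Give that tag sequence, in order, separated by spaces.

PREP PREP PREP PREP NOUN ADV

Candidates per position — 1:soilim {PREP,NOUN}; 2:noin {PREP,ADV}; 3:skorp {ADV,PREP}; 4:soilim {PREP,NOUN}; 5:speep {NOUN}; 6:stichorn {ADV}.
At position 1, choosing NOUN makes rule 4 impossible to satisfy; hence PREP.
At position 4, choosing NOUN makes rule 4 impossible to satisfy; hence PREP.
At position 2, choosing ADV makes rule 1 impossible to satisfy; hence PREP.
At position 3, choosing ADV makes rule 1 impossible to satisfy; hence PREP.
The unique satisfying tagging is: PREP PREP PREP PREP NOUN ADV.
Check: rule 1 holds; rule 2 holds; rule 3 holds; rule 4 holds.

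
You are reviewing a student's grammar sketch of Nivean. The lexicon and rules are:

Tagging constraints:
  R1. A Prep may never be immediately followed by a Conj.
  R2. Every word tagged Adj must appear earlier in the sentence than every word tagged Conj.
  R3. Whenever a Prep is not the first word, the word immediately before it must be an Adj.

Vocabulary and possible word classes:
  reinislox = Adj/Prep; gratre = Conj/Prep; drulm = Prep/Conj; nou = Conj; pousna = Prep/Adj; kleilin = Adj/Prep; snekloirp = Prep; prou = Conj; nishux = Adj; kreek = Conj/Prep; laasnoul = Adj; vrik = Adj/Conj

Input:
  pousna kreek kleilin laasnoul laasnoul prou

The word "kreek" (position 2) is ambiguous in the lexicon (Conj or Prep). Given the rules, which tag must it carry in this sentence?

Prep

Candidates per position — 1:pousna {Prep,Adj}; 2:kreek {Conj,Prep}; 3:kleilin {Adj,Prep}; 4:laasnoul {Adj}; 5:laasnoul {Adj}; 6:prou {Conj}.
At position 2, choosing Conj makes rule 2 impossible to satisfy; hence Prep.
At position 3, choosing Prep makes rule 3 impossible to satisfy; hence Adj.
At position 1, choosing Prep makes rule 3 impossible to satisfy; hence Adj.
So the tagging must be: Adj Prep Adj Adj Adj Conj.
Rule-by-rule: rule 1 ok; rule 2 ok; rule 3 ok.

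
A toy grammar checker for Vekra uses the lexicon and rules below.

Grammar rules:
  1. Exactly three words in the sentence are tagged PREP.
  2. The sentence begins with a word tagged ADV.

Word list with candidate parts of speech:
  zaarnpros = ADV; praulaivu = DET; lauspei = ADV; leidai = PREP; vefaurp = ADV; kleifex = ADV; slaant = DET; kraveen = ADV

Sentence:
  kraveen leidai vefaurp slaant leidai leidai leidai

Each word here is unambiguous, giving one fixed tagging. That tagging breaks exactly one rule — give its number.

Fixed tagging: ADV PREP ADV DET PREP PREP PREP.
Rule check: R1 fail, R2 pass.
Only rule 1 fails.

1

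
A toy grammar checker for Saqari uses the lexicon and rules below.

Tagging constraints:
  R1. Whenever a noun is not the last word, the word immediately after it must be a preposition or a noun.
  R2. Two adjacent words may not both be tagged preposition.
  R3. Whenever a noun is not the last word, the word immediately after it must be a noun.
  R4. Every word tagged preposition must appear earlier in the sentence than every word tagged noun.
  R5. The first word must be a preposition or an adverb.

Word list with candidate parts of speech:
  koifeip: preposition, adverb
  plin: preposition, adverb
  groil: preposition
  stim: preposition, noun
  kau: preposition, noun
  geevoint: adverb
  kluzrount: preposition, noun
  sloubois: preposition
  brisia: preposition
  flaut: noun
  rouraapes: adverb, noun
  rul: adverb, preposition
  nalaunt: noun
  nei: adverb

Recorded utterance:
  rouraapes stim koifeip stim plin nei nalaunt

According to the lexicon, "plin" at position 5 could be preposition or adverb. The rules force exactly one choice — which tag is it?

Candidates per position — 1:rouraapes {adverb,noun}; 2:stim {preposition,noun}; 3:koifeip {preposition,adverb}; 4:stim {preposition,noun}; 5:plin {preposition,adverb}; 6:nei {adverb}; 7:nalaunt {noun}.
Position 1: noun is ruled out by rule 3; that leaves adverb.
Position 2: noun is ruled out by rule 3; that leaves preposition.
Position 3: preposition is ruled out by rule 2; that leaves adverb.
Position 4: noun is ruled out by rule 3; that leaves preposition.
Position 5: preposition is ruled out by rule 2; that leaves adverb.
That leaves exactly one tagging: adverb preposition adverb preposition adverb adverb noun.
Check: rule 1 ✓; rule 2 ✓; rule 3 ✓; rule 4 ✓; rule 5 ✓.

adverb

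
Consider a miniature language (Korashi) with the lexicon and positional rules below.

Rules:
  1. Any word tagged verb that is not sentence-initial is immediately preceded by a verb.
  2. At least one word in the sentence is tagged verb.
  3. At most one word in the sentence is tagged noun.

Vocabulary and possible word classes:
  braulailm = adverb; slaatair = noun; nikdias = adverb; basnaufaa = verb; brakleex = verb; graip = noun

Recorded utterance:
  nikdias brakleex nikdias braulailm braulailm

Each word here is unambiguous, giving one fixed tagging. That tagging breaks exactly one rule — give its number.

1

Fixed tagging: adverb verb adverb adverb adverb.
Applying the rules: R1 violated, R2 holds, R3 holds.
Only rule 1 fails.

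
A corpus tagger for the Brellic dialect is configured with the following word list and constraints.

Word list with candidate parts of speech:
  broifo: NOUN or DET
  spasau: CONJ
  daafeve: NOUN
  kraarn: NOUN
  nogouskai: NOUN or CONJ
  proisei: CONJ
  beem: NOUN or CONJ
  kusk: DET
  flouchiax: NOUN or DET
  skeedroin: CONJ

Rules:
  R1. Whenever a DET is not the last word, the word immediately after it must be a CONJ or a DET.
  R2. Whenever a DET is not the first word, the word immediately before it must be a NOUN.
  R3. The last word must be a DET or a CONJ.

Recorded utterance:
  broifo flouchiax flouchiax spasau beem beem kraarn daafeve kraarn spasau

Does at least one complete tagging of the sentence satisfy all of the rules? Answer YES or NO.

Candidates per position — 1:broifo {NOUN,DET}; 2:flouchiax {NOUN,DET}; 3:flouchiax {NOUN,DET}; 4:spasau {CONJ}; 5:beem {NOUN,CONJ}; 6:beem {NOUN,CONJ}; 7:kraarn {NOUN}; 8:daafeve {NOUN}; 9:kraarn {NOUN}; 10:spasau {CONJ}.
One satisfying assignment: NOUN NOUN NOUN CONJ CONJ CONJ NOUN NOUN NOUN CONJ.
Checking: rule 1 holds; rule 2 holds; rule 3 holds.

YES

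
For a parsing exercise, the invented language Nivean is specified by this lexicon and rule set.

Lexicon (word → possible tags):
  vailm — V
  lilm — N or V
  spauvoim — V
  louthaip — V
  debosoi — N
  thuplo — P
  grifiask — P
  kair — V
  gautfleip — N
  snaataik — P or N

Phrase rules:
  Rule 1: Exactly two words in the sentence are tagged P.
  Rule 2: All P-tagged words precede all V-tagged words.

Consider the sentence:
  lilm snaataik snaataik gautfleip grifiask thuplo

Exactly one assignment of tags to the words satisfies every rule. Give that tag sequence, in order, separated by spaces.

Candidates per position — 1:lilm {N,V}; 2:snaataik {P,N}; 3:snaataik {P,N}; 4:gautfleip {N}; 5:grifiask {P}; 6:thuplo {P}.
If word 1 were V, no tagging could satisfy rule 2; so word 1 is N.
If word 2 were P, no tagging could satisfy rule 1; so word 2 is N.
If word 3 were P, no tagging could satisfy rule 1; so word 3 is N.
That leaves exactly one tagging: N N N N P P.
Verifying each rule — rule 1 holds; rule 2 holds.

N N N N P P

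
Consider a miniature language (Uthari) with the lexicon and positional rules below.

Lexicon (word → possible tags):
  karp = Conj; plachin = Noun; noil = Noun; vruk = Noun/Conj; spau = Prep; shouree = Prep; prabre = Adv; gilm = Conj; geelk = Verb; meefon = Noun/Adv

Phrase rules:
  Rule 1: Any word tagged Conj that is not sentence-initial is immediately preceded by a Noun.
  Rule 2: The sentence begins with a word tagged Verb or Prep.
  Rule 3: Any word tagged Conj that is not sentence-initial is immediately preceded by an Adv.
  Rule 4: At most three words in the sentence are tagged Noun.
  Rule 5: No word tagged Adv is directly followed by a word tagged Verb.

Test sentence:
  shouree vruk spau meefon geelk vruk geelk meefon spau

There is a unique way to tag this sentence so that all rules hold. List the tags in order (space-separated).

Prep Noun Prep Noun Verb Noun Verb Adv Prep

Candidates per position — 1:shouree {Prep}; 2:vruk {Noun,Conj}; 3:spau {Prep}; 4:meefon {Noun,Adv}; 5:geelk {Verb}; 6:vruk {Noun,Conj}; 7:geelk {Verb}; 8:meefon {Noun,Adv}; 9:spau {Prep}.
If word 2 were Conj, no tagging could satisfy rule 1; so word 2 is Noun.
If word 4 were Adv, no tagging could satisfy rule 5; so word 4 is Noun.
If word 6 were Conj, no tagging could satisfy rule 1; so word 6 is Noun.
If word 8 were Noun, no tagging could satisfy rule 4; so word 8 is Adv.
The unique satisfying tagging is: Prep Noun Prep Noun Verb Noun Verb Adv Prep.
Checking: rule 1 satisfied; rule 2 satisfied; rule 3 satisfied; rule 4 satisfied; rule 5 satisfied.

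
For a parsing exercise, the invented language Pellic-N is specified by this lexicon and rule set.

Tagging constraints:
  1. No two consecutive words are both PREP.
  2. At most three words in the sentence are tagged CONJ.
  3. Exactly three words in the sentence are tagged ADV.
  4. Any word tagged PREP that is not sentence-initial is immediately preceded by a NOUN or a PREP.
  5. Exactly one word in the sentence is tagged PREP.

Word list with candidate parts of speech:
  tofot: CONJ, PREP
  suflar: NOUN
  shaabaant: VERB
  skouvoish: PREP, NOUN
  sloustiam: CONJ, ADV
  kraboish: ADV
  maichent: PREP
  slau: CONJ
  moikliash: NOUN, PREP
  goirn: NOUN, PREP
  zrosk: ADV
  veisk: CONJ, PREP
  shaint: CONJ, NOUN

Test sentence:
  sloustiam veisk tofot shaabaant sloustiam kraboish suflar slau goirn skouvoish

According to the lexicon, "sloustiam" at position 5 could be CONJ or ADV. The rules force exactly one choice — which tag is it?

Candidates per position — 1:sloustiam {CONJ,ADV}; 2:veisk {CONJ,PREP}; 3:tofot {CONJ,PREP}; 4:shaabaant {VERB}; 5:sloustiam {CONJ,ADV}; 6:kraboish {ADV}; 7:suflar {NOUN}; 8:slau {CONJ}; 9:goirn {NOUN,PREP}; 10:skouvoish {PREP,NOUN}.
Position 1: CONJ is ruled out by rule 3; that leaves ADV.
Position 2: PREP is ruled out by rule 4; that leaves CONJ.
Position 3: PREP is ruled out by rule 4; that leaves CONJ.
Position 5: CONJ is ruled out by rule 2; that leaves ADV.
Position 9: PREP is ruled out by rule 4; that leaves NOUN.
Position 10: NOUN is ruled out by rule 5; that leaves PREP.
The unique satisfying tagging is: ADV CONJ CONJ VERB ADV ADV NOUN CONJ NOUN PREP.
Rule-by-rule: rule 1 satisfied; rule 2 satisfied; rule 3 satisfied; rule 4 satisfied; rule 5 satisfied.

ADV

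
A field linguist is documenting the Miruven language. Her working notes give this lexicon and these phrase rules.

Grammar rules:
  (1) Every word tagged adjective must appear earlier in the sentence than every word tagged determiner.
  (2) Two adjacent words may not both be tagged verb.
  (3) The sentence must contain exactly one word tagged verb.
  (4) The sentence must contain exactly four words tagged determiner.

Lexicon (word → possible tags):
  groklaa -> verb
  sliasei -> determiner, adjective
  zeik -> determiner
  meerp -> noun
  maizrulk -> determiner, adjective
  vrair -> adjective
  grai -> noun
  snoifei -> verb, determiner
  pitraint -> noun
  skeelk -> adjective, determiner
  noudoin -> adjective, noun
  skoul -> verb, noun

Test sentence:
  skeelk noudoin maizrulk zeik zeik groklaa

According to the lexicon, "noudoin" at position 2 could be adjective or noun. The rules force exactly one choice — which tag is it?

noun

Candidates per position — 1:skeelk {adjective,determiner}; 2:noudoin {adjective,noun}; 3:maizrulk {determiner,adjective}; 4:zeik {determiner}; 5:zeik {determiner}; 6:groklaa {verb}.
At position 1, choosing adjective makes rule 4 impossible to satisfy; hence determiner.
At position 2, choosing adjective makes rule 1 impossible to satisfy; hence noun.
At position 3, choosing adjective makes rule 1 impossible to satisfy; hence determiner.
That leaves exactly one tagging: determiner noun determiner determiner determiner verb.
Check: rule 1 ✓; rule 2 ✓; rule 3 ✓; rule 4 ✓.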